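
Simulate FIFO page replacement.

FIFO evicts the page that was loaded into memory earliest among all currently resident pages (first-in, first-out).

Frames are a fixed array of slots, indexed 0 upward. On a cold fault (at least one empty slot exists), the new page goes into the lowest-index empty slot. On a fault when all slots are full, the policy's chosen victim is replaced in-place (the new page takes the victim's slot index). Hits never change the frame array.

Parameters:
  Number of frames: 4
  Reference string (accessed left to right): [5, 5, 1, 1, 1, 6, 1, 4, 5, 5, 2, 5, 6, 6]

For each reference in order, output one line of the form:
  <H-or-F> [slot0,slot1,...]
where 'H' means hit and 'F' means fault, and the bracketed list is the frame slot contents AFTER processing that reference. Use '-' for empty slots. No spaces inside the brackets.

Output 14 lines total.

F [5,-,-,-]
H [5,-,-,-]
F [5,1,-,-]
H [5,1,-,-]
H [5,1,-,-]
F [5,1,6,-]
H [5,1,6,-]
F [5,1,6,4]
H [5,1,6,4]
H [5,1,6,4]
F [2,1,6,4]
F [2,5,6,4]
H [2,5,6,4]
H [2,5,6,4]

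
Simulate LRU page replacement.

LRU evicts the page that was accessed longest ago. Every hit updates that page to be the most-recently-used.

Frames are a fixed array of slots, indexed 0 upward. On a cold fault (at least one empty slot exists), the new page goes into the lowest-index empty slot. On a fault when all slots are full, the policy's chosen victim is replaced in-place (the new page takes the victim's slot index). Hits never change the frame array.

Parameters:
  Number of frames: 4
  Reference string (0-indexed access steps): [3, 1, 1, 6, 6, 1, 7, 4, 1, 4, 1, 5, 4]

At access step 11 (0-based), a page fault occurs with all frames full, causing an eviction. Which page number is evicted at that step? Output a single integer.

Step 0: ref 3 -> FAULT, frames=[3,-,-,-]
Step 1: ref 1 -> FAULT, frames=[3,1,-,-]
Step 2: ref 1 -> HIT, frames=[3,1,-,-]
Step 3: ref 6 -> FAULT, frames=[3,1,6,-]
Step 4: ref 6 -> HIT, frames=[3,1,6,-]
Step 5: ref 1 -> HIT, frames=[3,1,6,-]
Step 6: ref 7 -> FAULT, frames=[3,1,6,7]
Step 7: ref 4 -> FAULT, evict 3, frames=[4,1,6,7]
Step 8: ref 1 -> HIT, frames=[4,1,6,7]
Step 9: ref 4 -> HIT, frames=[4,1,6,7]
Step 10: ref 1 -> HIT, frames=[4,1,6,7]
Step 11: ref 5 -> FAULT, evict 6, frames=[4,1,5,7]
At step 11: evicted page 6

Answer: 6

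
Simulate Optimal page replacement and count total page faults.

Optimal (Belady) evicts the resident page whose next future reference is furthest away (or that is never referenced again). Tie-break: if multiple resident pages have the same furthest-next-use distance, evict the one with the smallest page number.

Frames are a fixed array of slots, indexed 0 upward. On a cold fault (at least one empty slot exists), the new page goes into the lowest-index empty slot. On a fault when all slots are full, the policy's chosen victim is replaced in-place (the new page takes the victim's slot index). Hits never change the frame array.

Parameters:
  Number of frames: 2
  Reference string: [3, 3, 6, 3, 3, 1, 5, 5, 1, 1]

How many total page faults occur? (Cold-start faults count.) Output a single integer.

Step 0: ref 3 → FAULT, frames=[3,-]
Step 1: ref 3 → HIT, frames=[3,-]
Step 2: ref 6 → FAULT, frames=[3,6]
Step 3: ref 3 → HIT, frames=[3,6]
Step 4: ref 3 → HIT, frames=[3,6]
Step 5: ref 1 → FAULT (evict 3), frames=[1,6]
Step 6: ref 5 → FAULT (evict 6), frames=[1,5]
Step 7: ref 5 → HIT, frames=[1,5]
Step 8: ref 1 → HIT, frames=[1,5]
Step 9: ref 1 → HIT, frames=[1,5]
Total faults: 4

Answer: 4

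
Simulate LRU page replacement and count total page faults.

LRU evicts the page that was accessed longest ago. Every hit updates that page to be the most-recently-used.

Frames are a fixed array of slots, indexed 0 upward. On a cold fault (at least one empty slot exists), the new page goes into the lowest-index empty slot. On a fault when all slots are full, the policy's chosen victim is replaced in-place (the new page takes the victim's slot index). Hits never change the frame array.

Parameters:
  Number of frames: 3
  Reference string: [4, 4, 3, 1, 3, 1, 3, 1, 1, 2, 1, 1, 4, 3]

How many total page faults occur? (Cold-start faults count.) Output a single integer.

Answer: 6

Derivation:
Step 0: ref 4 → FAULT, frames=[4,-,-]
Step 1: ref 4 → HIT, frames=[4,-,-]
Step 2: ref 3 → FAULT, frames=[4,3,-]
Step 3: ref 1 → FAULT, frames=[4,3,1]
Step 4: ref 3 → HIT, frames=[4,3,1]
Step 5: ref 1 → HIT, frames=[4,3,1]
Step 6: ref 3 → HIT, frames=[4,3,1]
Step 7: ref 1 → HIT, frames=[4,3,1]
Step 8: ref 1 → HIT, frames=[4,3,1]
Step 9: ref 2 → FAULT (evict 4), frames=[2,3,1]
Step 10: ref 1 → HIT, frames=[2,3,1]
Step 11: ref 1 → HIT, frames=[2,3,1]
Step 12: ref 4 → FAULT (evict 3), frames=[2,4,1]
Step 13: ref 3 → FAULT (evict 2), frames=[3,4,1]
Total faults: 6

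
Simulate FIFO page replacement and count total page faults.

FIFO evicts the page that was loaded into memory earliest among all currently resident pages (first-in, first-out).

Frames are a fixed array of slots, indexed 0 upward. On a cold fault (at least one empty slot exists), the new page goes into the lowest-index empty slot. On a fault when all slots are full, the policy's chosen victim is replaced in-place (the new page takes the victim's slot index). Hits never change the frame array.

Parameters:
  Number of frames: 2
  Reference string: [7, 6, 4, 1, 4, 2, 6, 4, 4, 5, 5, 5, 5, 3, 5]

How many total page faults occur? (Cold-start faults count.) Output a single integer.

Step 0: ref 7 → FAULT, frames=[7,-]
Step 1: ref 6 → FAULT, frames=[7,6]
Step 2: ref 4 → FAULT (evict 7), frames=[4,6]
Step 3: ref 1 → FAULT (evict 6), frames=[4,1]
Step 4: ref 4 → HIT, frames=[4,1]
Step 5: ref 2 → FAULT (evict 4), frames=[2,1]
Step 6: ref 6 → FAULT (evict 1), frames=[2,6]
Step 7: ref 4 → FAULT (evict 2), frames=[4,6]
Step 8: ref 4 → HIT, frames=[4,6]
Step 9: ref 5 → FAULT (evict 6), frames=[4,5]
Step 10: ref 5 → HIT, frames=[4,5]
Step 11: ref 5 → HIT, frames=[4,5]
Step 12: ref 5 → HIT, frames=[4,5]
Step 13: ref 3 → FAULT (evict 4), frames=[3,5]
Step 14: ref 5 → HIT, frames=[3,5]
Total faults: 9

Answer: 9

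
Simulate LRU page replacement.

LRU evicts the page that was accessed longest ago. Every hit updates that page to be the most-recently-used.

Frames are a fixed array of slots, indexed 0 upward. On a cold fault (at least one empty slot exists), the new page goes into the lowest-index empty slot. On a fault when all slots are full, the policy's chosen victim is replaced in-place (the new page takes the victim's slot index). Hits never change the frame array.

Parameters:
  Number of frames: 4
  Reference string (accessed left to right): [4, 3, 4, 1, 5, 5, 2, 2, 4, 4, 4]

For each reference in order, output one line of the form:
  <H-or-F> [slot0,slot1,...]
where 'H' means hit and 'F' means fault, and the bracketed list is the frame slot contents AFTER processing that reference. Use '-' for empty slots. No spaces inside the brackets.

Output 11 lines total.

F [4,-,-,-]
F [4,3,-,-]
H [4,3,-,-]
F [4,3,1,-]
F [4,3,1,5]
H [4,3,1,5]
F [4,2,1,5]
H [4,2,1,5]
H [4,2,1,5]
H [4,2,1,5]
H [4,2,1,5]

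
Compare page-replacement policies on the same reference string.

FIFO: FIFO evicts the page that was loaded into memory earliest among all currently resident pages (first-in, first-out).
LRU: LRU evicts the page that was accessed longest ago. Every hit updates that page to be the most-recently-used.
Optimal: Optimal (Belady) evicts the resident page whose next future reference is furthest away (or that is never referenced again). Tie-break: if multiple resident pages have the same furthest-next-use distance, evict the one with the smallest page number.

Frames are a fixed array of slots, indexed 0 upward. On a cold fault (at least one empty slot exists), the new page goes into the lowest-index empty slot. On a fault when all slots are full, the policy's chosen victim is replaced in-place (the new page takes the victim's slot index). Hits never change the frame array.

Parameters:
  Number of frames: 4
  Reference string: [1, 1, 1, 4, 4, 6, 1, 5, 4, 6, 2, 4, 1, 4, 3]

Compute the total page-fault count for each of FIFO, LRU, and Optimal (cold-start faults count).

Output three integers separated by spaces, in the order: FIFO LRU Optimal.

Answer: 8 7 6

Derivation:
--- FIFO ---
  step 0: ref 1 -> FAULT, frames=[1,-,-,-] (faults so far: 1)
  step 1: ref 1 -> HIT, frames=[1,-,-,-] (faults so far: 1)
  step 2: ref 1 -> HIT, frames=[1,-,-,-] (faults so far: 1)
  step 3: ref 4 -> FAULT, frames=[1,4,-,-] (faults so far: 2)
  step 4: ref 4 -> HIT, frames=[1,4,-,-] (faults so far: 2)
  step 5: ref 6 -> FAULT, frames=[1,4,6,-] (faults so far: 3)
  step 6: ref 1 -> HIT, frames=[1,4,6,-] (faults so far: 3)
  step 7: ref 5 -> FAULT, frames=[1,4,6,5] (faults so far: 4)
  step 8: ref 4 -> HIT, frames=[1,4,6,5] (faults so far: 4)
  step 9: ref 6 -> HIT, frames=[1,4,6,5] (faults so far: 4)
  step 10: ref 2 -> FAULT, evict 1, frames=[2,4,6,5] (faults so far: 5)
  step 11: ref 4 -> HIT, frames=[2,4,6,5] (faults so far: 5)
  step 12: ref 1 -> FAULT, evict 4, frames=[2,1,6,5] (faults so far: 6)
  step 13: ref 4 -> FAULT, evict 6, frames=[2,1,4,5] (faults so far: 7)
  step 14: ref 3 -> FAULT, evict 5, frames=[2,1,4,3] (faults so far: 8)
  FIFO total faults: 8
--- LRU ---
  step 0: ref 1 -> FAULT, frames=[1,-,-,-] (faults so far: 1)
  step 1: ref 1 -> HIT, frames=[1,-,-,-] (faults so far: 1)
  step 2: ref 1 -> HIT, frames=[1,-,-,-] (faults so far: 1)
  step 3: ref 4 -> FAULT, frames=[1,4,-,-] (faults so far: 2)
  step 4: ref 4 -> HIT, frames=[1,4,-,-] (faults so far: 2)
  step 5: ref 6 -> FAULT, frames=[1,4,6,-] (faults so far: 3)
  step 6: ref 1 -> HIT, frames=[1,4,6,-] (faults so far: 3)
  step 7: ref 5 -> FAULT, frames=[1,4,6,5] (faults so far: 4)
  step 8: ref 4 -> HIT, frames=[1,4,6,5] (faults so far: 4)
  step 9: ref 6 -> HIT, frames=[1,4,6,5] (faults so far: 4)
  step 10: ref 2 -> FAULT, evict 1, frames=[2,4,6,5] (faults so far: 5)
  step 11: ref 4 -> HIT, frames=[2,4,6,5] (faults so far: 5)
  step 12: ref 1 -> FAULT, evict 5, frames=[2,4,6,1] (faults so far: 6)
  step 13: ref 4 -> HIT, frames=[2,4,6,1] (faults so far: 6)
  step 14: ref 3 -> FAULT, evict 6, frames=[2,4,3,1] (faults so far: 7)
  LRU total faults: 7
--- Optimal ---
  step 0: ref 1 -> FAULT, frames=[1,-,-,-] (faults so far: 1)
  step 1: ref 1 -> HIT, frames=[1,-,-,-] (faults so far: 1)
  step 2: ref 1 -> HIT, frames=[1,-,-,-] (faults so far: 1)
  step 3: ref 4 -> FAULT, frames=[1,4,-,-] (faults so far: 2)
  step 4: ref 4 -> HIT, frames=[1,4,-,-] (faults so far: 2)
  step 5: ref 6 -> FAULT, frames=[1,4,6,-] (faults so far: 3)
  step 6: ref 1 -> HIT, frames=[1,4,6,-] (faults so far: 3)
  step 7: ref 5 -> FAULT, frames=[1,4,6,5] (faults so far: 4)
  step 8: ref 4 -> HIT, frames=[1,4,6,5] (faults so far: 4)
  step 9: ref 6 -> HIT, frames=[1,4,6,5] (faults so far: 4)
  step 10: ref 2 -> FAULT, evict 5, frames=[1,4,6,2] (faults so far: 5)
  step 11: ref 4 -> HIT, frames=[1,4,6,2] (faults so far: 5)
  step 12: ref 1 -> HIT, frames=[1,4,6,2] (faults so far: 5)
  step 13: ref 4 -> HIT, frames=[1,4,6,2] (faults so far: 5)
  step 14: ref 3 -> FAULT, evict 1, frames=[3,4,6,2] (faults so far: 6)
  Optimal total faults: 6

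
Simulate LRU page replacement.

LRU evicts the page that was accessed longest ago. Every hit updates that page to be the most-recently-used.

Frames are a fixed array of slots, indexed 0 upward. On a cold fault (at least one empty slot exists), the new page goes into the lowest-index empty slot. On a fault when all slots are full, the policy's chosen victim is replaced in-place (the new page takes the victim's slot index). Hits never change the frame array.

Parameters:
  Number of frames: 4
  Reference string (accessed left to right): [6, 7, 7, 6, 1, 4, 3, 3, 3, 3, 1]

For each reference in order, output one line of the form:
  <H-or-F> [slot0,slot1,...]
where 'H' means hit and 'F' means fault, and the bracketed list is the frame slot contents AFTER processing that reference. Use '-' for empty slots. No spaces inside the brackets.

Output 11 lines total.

F [6,-,-,-]
F [6,7,-,-]
H [6,7,-,-]
H [6,7,-,-]
F [6,7,1,-]
F [6,7,1,4]
F [6,3,1,4]
H [6,3,1,4]
H [6,3,1,4]
H [6,3,1,4]
H [6,3,1,4]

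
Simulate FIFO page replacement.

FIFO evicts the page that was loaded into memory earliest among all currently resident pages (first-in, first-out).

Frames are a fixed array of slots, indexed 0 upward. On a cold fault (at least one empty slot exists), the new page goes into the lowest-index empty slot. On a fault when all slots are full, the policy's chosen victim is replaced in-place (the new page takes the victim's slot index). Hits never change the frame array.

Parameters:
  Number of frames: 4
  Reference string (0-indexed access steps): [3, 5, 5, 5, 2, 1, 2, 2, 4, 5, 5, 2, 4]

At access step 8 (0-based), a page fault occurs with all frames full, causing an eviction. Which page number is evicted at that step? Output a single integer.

Answer: 3

Derivation:
Step 0: ref 3 -> FAULT, frames=[3,-,-,-]
Step 1: ref 5 -> FAULT, frames=[3,5,-,-]
Step 2: ref 5 -> HIT, frames=[3,5,-,-]
Step 3: ref 5 -> HIT, frames=[3,5,-,-]
Step 4: ref 2 -> FAULT, frames=[3,5,2,-]
Step 5: ref 1 -> FAULT, frames=[3,5,2,1]
Step 6: ref 2 -> HIT, frames=[3,5,2,1]
Step 7: ref 2 -> HIT, frames=[3,5,2,1]
Step 8: ref 4 -> FAULT, evict 3, frames=[4,5,2,1]
At step 8: evicted page 3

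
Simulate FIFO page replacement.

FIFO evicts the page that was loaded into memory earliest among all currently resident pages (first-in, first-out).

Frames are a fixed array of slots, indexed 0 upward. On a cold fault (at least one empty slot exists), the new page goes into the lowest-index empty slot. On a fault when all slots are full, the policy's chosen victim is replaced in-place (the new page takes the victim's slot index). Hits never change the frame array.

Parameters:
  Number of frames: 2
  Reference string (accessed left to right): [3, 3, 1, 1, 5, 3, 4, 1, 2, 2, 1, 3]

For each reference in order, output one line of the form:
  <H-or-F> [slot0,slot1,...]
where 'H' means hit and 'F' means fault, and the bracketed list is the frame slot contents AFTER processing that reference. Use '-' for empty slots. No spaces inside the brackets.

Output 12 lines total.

F [3,-]
H [3,-]
F [3,1]
H [3,1]
F [5,1]
F [5,3]
F [4,3]
F [4,1]
F [2,1]
H [2,1]
H [2,1]
F [2,3]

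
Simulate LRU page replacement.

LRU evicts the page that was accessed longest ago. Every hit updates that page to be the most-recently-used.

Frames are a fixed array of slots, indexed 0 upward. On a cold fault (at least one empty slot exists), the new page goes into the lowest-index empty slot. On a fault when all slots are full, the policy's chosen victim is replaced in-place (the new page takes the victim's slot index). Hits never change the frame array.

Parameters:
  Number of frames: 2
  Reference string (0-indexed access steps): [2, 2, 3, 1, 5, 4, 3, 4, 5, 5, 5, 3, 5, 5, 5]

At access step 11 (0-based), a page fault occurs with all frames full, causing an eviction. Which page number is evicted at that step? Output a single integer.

Answer: 4

Derivation:
Step 0: ref 2 -> FAULT, frames=[2,-]
Step 1: ref 2 -> HIT, frames=[2,-]
Step 2: ref 3 -> FAULT, frames=[2,3]
Step 3: ref 1 -> FAULT, evict 2, frames=[1,3]
Step 4: ref 5 -> FAULT, evict 3, frames=[1,5]
Step 5: ref 4 -> FAULT, evict 1, frames=[4,5]
Step 6: ref 3 -> FAULT, evict 5, frames=[4,3]
Step 7: ref 4 -> HIT, frames=[4,3]
Step 8: ref 5 -> FAULT, evict 3, frames=[4,5]
Step 9: ref 5 -> HIT, frames=[4,5]
Step 10: ref 5 -> HIT, frames=[4,5]
Step 11: ref 3 -> FAULT, evict 4, frames=[3,5]
At step 11: evicted page 4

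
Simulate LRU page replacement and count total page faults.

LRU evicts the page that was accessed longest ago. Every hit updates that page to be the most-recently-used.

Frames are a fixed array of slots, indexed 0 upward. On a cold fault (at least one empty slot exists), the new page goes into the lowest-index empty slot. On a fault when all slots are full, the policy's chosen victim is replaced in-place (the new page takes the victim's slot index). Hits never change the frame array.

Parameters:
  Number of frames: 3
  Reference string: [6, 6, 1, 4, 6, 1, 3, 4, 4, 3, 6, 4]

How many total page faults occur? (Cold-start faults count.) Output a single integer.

Answer: 6

Derivation:
Step 0: ref 6 → FAULT, frames=[6,-,-]
Step 1: ref 6 → HIT, frames=[6,-,-]
Step 2: ref 1 → FAULT, frames=[6,1,-]
Step 3: ref 4 → FAULT, frames=[6,1,4]
Step 4: ref 6 → HIT, frames=[6,1,4]
Step 5: ref 1 → HIT, frames=[6,1,4]
Step 6: ref 3 → FAULT (evict 4), frames=[6,1,3]
Step 7: ref 4 → FAULT (evict 6), frames=[4,1,3]
Step 8: ref 4 → HIT, frames=[4,1,3]
Step 9: ref 3 → HIT, frames=[4,1,3]
Step 10: ref 6 → FAULT (evict 1), frames=[4,6,3]
Step 11: ref 4 → HIT, frames=[4,6,3]
Total faults: 6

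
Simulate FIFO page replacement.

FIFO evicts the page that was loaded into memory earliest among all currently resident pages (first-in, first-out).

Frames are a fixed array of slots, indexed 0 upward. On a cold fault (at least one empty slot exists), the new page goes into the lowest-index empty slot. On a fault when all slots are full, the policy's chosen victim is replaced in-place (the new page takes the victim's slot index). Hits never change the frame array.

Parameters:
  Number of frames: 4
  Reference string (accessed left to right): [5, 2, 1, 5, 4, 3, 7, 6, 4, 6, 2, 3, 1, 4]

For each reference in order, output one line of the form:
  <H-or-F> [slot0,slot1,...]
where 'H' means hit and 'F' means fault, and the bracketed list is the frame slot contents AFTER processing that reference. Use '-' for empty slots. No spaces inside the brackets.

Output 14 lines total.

F [5,-,-,-]
F [5,2,-,-]
F [5,2,1,-]
H [5,2,1,-]
F [5,2,1,4]
F [3,2,1,4]
F [3,7,1,4]
F [3,7,6,4]
H [3,7,6,4]
H [3,7,6,4]
F [3,7,6,2]
H [3,7,6,2]
F [1,7,6,2]
F [1,4,6,2]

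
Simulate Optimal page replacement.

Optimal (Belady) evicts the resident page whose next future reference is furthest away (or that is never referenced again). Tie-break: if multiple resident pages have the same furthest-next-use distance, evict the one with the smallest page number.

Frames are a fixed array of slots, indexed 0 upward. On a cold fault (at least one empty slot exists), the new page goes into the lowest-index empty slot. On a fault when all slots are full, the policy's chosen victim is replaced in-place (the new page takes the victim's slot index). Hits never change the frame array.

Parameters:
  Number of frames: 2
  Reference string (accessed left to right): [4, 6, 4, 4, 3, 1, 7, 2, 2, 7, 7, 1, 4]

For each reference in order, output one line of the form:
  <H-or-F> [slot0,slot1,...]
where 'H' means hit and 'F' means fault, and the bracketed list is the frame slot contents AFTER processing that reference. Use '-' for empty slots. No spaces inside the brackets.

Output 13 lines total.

F [4,-]
F [4,6]
H [4,6]
H [4,6]
F [4,3]
F [4,1]
F [7,1]
F [7,2]
H [7,2]
H [7,2]
H [7,2]
F [7,1]
F [7,4]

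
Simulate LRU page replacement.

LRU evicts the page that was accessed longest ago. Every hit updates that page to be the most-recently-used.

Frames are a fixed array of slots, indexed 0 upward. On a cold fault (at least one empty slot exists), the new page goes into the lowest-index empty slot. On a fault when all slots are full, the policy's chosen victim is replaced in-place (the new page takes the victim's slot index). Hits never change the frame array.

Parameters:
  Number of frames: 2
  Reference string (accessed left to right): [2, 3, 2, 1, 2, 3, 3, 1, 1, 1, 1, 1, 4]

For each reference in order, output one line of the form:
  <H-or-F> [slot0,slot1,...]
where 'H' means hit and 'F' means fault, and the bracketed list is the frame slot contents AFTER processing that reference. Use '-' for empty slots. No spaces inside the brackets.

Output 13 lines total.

F [2,-]
F [2,3]
H [2,3]
F [2,1]
H [2,1]
F [2,3]
H [2,3]
F [1,3]
H [1,3]
H [1,3]
H [1,3]
H [1,3]
F [1,4]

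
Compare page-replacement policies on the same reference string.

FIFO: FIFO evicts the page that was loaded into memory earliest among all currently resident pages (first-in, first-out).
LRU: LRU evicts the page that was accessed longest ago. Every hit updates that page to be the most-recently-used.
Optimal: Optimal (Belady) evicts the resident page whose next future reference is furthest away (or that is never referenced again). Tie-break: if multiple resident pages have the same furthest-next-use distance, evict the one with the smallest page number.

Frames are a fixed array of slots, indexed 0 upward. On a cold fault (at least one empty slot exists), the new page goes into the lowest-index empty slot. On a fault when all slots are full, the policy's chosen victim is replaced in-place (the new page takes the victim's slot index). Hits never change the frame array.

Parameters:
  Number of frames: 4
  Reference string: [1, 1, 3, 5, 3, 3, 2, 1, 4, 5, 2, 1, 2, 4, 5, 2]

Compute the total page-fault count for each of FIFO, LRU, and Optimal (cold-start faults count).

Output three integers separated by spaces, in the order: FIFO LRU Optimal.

Answer: 6 6 5

Derivation:
--- FIFO ---
  step 0: ref 1 -> FAULT, frames=[1,-,-,-] (faults so far: 1)
  step 1: ref 1 -> HIT, frames=[1,-,-,-] (faults so far: 1)
  step 2: ref 3 -> FAULT, frames=[1,3,-,-] (faults so far: 2)
  step 3: ref 5 -> FAULT, frames=[1,3,5,-] (faults so far: 3)
  step 4: ref 3 -> HIT, frames=[1,3,5,-] (faults so far: 3)
  step 5: ref 3 -> HIT, frames=[1,3,5,-] (faults so far: 3)
  step 6: ref 2 -> FAULT, frames=[1,3,5,2] (faults so far: 4)
  step 7: ref 1 -> HIT, frames=[1,3,5,2] (faults so far: 4)
  step 8: ref 4 -> FAULT, evict 1, frames=[4,3,5,2] (faults so far: 5)
  step 9: ref 5 -> HIT, frames=[4,3,5,2] (faults so far: 5)
  step 10: ref 2 -> HIT, frames=[4,3,5,2] (faults so far: 5)
  step 11: ref 1 -> FAULT, evict 3, frames=[4,1,5,2] (faults so far: 6)
  step 12: ref 2 -> HIT, frames=[4,1,5,2] (faults so far: 6)
  step 13: ref 4 -> HIT, frames=[4,1,5,2] (faults so far: 6)
  step 14: ref 5 -> HIT, frames=[4,1,5,2] (faults so far: 6)
  step 15: ref 2 -> HIT, frames=[4,1,5,2] (faults so far: 6)
  FIFO total faults: 6
--- LRU ---
  step 0: ref 1 -> FAULT, frames=[1,-,-,-] (faults so far: 1)
  step 1: ref 1 -> HIT, frames=[1,-,-,-] (faults so far: 1)
  step 2: ref 3 -> FAULT, frames=[1,3,-,-] (faults so far: 2)
  step 3: ref 5 -> FAULT, frames=[1,3,5,-] (faults so far: 3)
  step 4: ref 3 -> HIT, frames=[1,3,5,-] (faults so far: 3)
  step 5: ref 3 -> HIT, frames=[1,3,5,-] (faults so far: 3)
  step 6: ref 2 -> FAULT, frames=[1,3,5,2] (faults so far: 4)
  step 7: ref 1 -> HIT, frames=[1,3,5,2] (faults so far: 4)
  step 8: ref 4 -> FAULT, evict 5, frames=[1,3,4,2] (faults so far: 5)
  step 9: ref 5 -> FAULT, evict 3, frames=[1,5,4,2] (faults so far: 6)
  step 10: ref 2 -> HIT, frames=[1,5,4,2] (faults so far: 6)
  step 11: ref 1 -> HIT, frames=[1,5,4,2] (faults so far: 6)
  step 12: ref 2 -> HIT, frames=[1,5,4,2] (faults so far: 6)
  step 13: ref 4 -> HIT, frames=[1,5,4,2] (faults so far: 6)
  step 14: ref 5 -> HIT, frames=[1,5,4,2] (faults so far: 6)
  step 15: ref 2 -> HIT, frames=[1,5,4,2] (faults so far: 6)
  LRU total faults: 6
--- Optimal ---
  step 0: ref 1 -> FAULT, frames=[1,-,-,-] (faults so far: 1)
  step 1: ref 1 -> HIT, frames=[1,-,-,-] (faults so far: 1)
  step 2: ref 3 -> FAULT, frames=[1,3,-,-] (faults so far: 2)
  step 3: ref 5 -> FAULT, frames=[1,3,5,-] (faults so far: 3)
  step 4: ref 3 -> HIT, frames=[1,3,5,-] (faults so far: 3)
  step 5: ref 3 -> HIT, frames=[1,3,5,-] (faults so far: 3)
  step 6: ref 2 -> FAULT, frames=[1,3,5,2] (faults so far: 4)
  step 7: ref 1 -> HIT, frames=[1,3,5,2] (faults so far: 4)
  step 8: ref 4 -> FAULT, evict 3, frames=[1,4,5,2] (faults so far: 5)
  step 9: ref 5 -> HIT, frames=[1,4,5,2] (faults so far: 5)
  step 10: ref 2 -> HIT, frames=[1,4,5,2] (faults so far: 5)
  step 11: ref 1 -> HIT, frames=[1,4,5,2] (faults so far: 5)
  step 12: ref 2 -> HIT, frames=[1,4,5,2] (faults so far: 5)
  step 13: ref 4 -> HIT, frames=[1,4,5,2] (faults so far: 5)
  step 14: ref 5 -> HIT, frames=[1,4,5,2] (faults so far: 5)
  step 15: ref 2 -> HIT, frames=[1,4,5,2] (faults so far: 5)
  Optimal total faults: 5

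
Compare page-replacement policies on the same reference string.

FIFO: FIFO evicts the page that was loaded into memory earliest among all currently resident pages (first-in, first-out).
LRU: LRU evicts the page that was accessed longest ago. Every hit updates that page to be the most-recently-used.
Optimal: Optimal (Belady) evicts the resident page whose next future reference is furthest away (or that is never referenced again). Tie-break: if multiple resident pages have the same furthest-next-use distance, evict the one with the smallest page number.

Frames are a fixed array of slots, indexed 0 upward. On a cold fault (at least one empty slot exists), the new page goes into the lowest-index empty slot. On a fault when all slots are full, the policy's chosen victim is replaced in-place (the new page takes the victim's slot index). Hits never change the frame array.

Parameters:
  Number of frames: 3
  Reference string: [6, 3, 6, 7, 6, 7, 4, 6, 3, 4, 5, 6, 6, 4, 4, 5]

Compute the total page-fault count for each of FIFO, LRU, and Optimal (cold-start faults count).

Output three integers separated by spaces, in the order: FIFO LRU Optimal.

Answer: 8 7 5

Derivation:
--- FIFO ---
  step 0: ref 6 -> FAULT, frames=[6,-,-] (faults so far: 1)
  step 1: ref 3 -> FAULT, frames=[6,3,-] (faults so far: 2)
  step 2: ref 6 -> HIT, frames=[6,3,-] (faults so far: 2)
  step 3: ref 7 -> FAULT, frames=[6,3,7] (faults so far: 3)
  step 4: ref 6 -> HIT, frames=[6,3,7] (faults so far: 3)
  step 5: ref 7 -> HIT, frames=[6,3,7] (faults so far: 3)
  step 6: ref 4 -> FAULT, evict 6, frames=[4,3,7] (faults so far: 4)
  step 7: ref 6 -> FAULT, evict 3, frames=[4,6,7] (faults so far: 5)
  step 8: ref 3 -> FAULT, evict 7, frames=[4,6,3] (faults so far: 6)
  step 9: ref 4 -> HIT, frames=[4,6,3] (faults so far: 6)
  step 10: ref 5 -> FAULT, evict 4, frames=[5,6,3] (faults so far: 7)
  step 11: ref 6 -> HIT, frames=[5,6,3] (faults so far: 7)
  step 12: ref 6 -> HIT, frames=[5,6,3] (faults so far: 7)
  step 13: ref 4 -> FAULT, evict 6, frames=[5,4,3] (faults so far: 8)
  step 14: ref 4 -> HIT, frames=[5,4,3] (faults so far: 8)
  step 15: ref 5 -> HIT, frames=[5,4,3] (faults so far: 8)
  FIFO total faults: 8
--- LRU ---
  step 0: ref 6 -> FAULT, frames=[6,-,-] (faults so far: 1)
  step 1: ref 3 -> FAULT, frames=[6,3,-] (faults so far: 2)
  step 2: ref 6 -> HIT, frames=[6,3,-] (faults so far: 2)
  step 3: ref 7 -> FAULT, frames=[6,3,7] (faults so far: 3)
  step 4: ref 6 -> HIT, frames=[6,3,7] (faults so far: 3)
  step 5: ref 7 -> HIT, frames=[6,3,7] (faults so far: 3)
  step 6: ref 4 -> FAULT, evict 3, frames=[6,4,7] (faults so far: 4)
  step 7: ref 6 -> HIT, frames=[6,4,7] (faults so far: 4)
  step 8: ref 3 -> FAULT, evict 7, frames=[6,4,3] (faults so far: 5)
  step 9: ref 4 -> HIT, frames=[6,4,3] (faults so far: 5)
  step 10: ref 5 -> FAULT, evict 6, frames=[5,4,3] (faults so far: 6)
  step 11: ref 6 -> FAULT, evict 3, frames=[5,4,6] (faults so far: 7)
  step 12: ref 6 -> HIT, frames=[5,4,6] (faults so far: 7)
  step 13: ref 4 -> HIT, frames=[5,4,6] (faults so far: 7)
  step 14: ref 4 -> HIT, frames=[5,4,6] (faults so far: 7)
  step 15: ref 5 -> HIT, frames=[5,4,6] (faults so far: 7)
  LRU total faults: 7
--- Optimal ---
  step 0: ref 6 -> FAULT, frames=[6,-,-] (faults so far: 1)
  step 1: ref 3 -> FAULT, frames=[6,3,-] (faults so far: 2)
  step 2: ref 6 -> HIT, frames=[6,3,-] (faults so far: 2)
  step 3: ref 7 -> FAULT, frames=[6,3,7] (faults so far: 3)
  step 4: ref 6 -> HIT, frames=[6,3,7] (faults so far: 3)
  step 5: ref 7 -> HIT, frames=[6,3,7] (faults so far: 3)
  step 6: ref 4 -> FAULT, evict 7, frames=[6,3,4] (faults so far: 4)
  step 7: ref 6 -> HIT, frames=[6,3,4] (faults so far: 4)
  step 8: ref 3 -> HIT, frames=[6,3,4] (faults so far: 4)
  step 9: ref 4 -> HIT, frames=[6,3,4] (faults so far: 4)
  step 10: ref 5 -> FAULT, evict 3, frames=[6,5,4] (faults so far: 5)
  step 11: ref 6 -> HIT, frames=[6,5,4] (faults so far: 5)
  step 12: ref 6 -> HIT, frames=[6,5,4] (faults so far: 5)
  step 13: ref 4 -> HIT, frames=[6,5,4] (faults so far: 5)
  step 14: ref 4 -> HIT, frames=[6,5,4] (faults so far: 5)
  step 15: ref 5 -> HIT, frames=[6,5,4] (faults so far: 5)
  Optimal total faults: 5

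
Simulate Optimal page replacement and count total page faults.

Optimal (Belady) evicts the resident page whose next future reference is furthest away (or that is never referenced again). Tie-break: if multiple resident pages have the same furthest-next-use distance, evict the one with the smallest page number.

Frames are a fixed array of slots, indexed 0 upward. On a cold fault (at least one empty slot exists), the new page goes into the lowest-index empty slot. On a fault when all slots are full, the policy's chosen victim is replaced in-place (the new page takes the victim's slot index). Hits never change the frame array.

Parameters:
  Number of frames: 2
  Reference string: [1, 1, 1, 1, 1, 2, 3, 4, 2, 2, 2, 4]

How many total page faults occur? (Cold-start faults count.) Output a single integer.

Answer: 4

Derivation:
Step 0: ref 1 → FAULT, frames=[1,-]
Step 1: ref 1 → HIT, frames=[1,-]
Step 2: ref 1 → HIT, frames=[1,-]
Step 3: ref 1 → HIT, frames=[1,-]
Step 4: ref 1 → HIT, frames=[1,-]
Step 5: ref 2 → FAULT, frames=[1,2]
Step 6: ref 3 → FAULT (evict 1), frames=[3,2]
Step 7: ref 4 → FAULT (evict 3), frames=[4,2]
Step 8: ref 2 → HIT, frames=[4,2]
Step 9: ref 2 → HIT, frames=[4,2]
Step 10: ref 2 → HIT, frames=[4,2]
Step 11: ref 4 → HIT, frames=[4,2]
Total faults: 4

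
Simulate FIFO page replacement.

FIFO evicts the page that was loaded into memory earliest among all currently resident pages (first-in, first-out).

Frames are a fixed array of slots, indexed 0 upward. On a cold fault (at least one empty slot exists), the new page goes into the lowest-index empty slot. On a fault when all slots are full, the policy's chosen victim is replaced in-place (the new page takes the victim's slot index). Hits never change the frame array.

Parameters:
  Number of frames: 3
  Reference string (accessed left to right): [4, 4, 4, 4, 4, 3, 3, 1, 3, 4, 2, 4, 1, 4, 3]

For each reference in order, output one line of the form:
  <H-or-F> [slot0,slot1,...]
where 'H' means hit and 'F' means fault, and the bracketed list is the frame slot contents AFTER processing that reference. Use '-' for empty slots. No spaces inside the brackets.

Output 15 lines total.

F [4,-,-]
H [4,-,-]
H [4,-,-]
H [4,-,-]
H [4,-,-]
F [4,3,-]
H [4,3,-]
F [4,3,1]
H [4,3,1]
H [4,3,1]
F [2,3,1]
F [2,4,1]
H [2,4,1]
H [2,4,1]
F [2,4,3]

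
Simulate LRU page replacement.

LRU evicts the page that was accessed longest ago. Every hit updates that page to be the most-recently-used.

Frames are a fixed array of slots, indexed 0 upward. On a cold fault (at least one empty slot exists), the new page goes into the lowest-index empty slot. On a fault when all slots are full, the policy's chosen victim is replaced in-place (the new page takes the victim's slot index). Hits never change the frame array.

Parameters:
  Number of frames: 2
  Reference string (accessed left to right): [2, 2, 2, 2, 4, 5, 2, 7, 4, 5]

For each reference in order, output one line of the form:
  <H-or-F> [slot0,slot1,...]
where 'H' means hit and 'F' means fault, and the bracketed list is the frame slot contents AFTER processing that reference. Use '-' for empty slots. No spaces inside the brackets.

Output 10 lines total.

F [2,-]
H [2,-]
H [2,-]
H [2,-]
F [2,4]
F [5,4]
F [5,2]
F [7,2]
F [7,4]
F [5,4]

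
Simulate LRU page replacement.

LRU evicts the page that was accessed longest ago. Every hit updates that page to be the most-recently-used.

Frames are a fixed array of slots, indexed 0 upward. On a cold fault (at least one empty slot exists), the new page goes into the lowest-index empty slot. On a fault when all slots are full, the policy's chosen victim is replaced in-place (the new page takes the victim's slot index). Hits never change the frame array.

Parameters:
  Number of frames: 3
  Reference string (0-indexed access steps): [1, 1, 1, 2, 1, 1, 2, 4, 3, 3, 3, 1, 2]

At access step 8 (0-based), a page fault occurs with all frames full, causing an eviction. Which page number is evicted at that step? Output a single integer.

Answer: 1

Derivation:
Step 0: ref 1 -> FAULT, frames=[1,-,-]
Step 1: ref 1 -> HIT, frames=[1,-,-]
Step 2: ref 1 -> HIT, frames=[1,-,-]
Step 3: ref 2 -> FAULT, frames=[1,2,-]
Step 4: ref 1 -> HIT, frames=[1,2,-]
Step 5: ref 1 -> HIT, frames=[1,2,-]
Step 6: ref 2 -> HIT, frames=[1,2,-]
Step 7: ref 4 -> FAULT, frames=[1,2,4]
Step 8: ref 3 -> FAULT, evict 1, frames=[3,2,4]
At step 8: evicted page 1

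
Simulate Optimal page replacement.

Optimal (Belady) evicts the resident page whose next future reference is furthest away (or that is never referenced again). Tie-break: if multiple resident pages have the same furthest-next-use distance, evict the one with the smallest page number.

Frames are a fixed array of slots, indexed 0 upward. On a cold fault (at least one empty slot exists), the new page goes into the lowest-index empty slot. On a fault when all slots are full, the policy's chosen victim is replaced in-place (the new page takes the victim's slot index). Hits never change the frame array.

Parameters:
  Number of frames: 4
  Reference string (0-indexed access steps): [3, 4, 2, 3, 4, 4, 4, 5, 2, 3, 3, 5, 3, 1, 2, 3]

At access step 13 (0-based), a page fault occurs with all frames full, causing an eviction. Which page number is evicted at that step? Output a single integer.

Answer: 4

Derivation:
Step 0: ref 3 -> FAULT, frames=[3,-,-,-]
Step 1: ref 4 -> FAULT, frames=[3,4,-,-]
Step 2: ref 2 -> FAULT, frames=[3,4,2,-]
Step 3: ref 3 -> HIT, frames=[3,4,2,-]
Step 4: ref 4 -> HIT, frames=[3,4,2,-]
Step 5: ref 4 -> HIT, frames=[3,4,2,-]
Step 6: ref 4 -> HIT, frames=[3,4,2,-]
Step 7: ref 5 -> FAULT, frames=[3,4,2,5]
Step 8: ref 2 -> HIT, frames=[3,4,2,5]
Step 9: ref 3 -> HIT, frames=[3,4,2,5]
Step 10: ref 3 -> HIT, frames=[3,4,2,5]
Step 11: ref 5 -> HIT, frames=[3,4,2,5]
Step 12: ref 3 -> HIT, frames=[3,4,2,5]
Step 13: ref 1 -> FAULT, evict 4, frames=[3,1,2,5]
At step 13: evicted page 4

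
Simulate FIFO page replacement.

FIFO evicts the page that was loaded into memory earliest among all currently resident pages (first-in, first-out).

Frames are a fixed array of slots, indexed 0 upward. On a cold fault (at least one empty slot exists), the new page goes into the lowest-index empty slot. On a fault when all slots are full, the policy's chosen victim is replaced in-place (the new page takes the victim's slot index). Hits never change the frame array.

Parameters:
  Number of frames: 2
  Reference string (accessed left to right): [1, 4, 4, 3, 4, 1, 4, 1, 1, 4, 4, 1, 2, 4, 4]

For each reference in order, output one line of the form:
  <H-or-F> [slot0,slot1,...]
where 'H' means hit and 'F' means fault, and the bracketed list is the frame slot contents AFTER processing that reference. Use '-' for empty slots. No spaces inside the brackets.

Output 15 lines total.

F [1,-]
F [1,4]
H [1,4]
F [3,4]
H [3,4]
F [3,1]
F [4,1]
H [4,1]
H [4,1]
H [4,1]
H [4,1]
H [4,1]
F [4,2]
H [4,2]
H [4,2]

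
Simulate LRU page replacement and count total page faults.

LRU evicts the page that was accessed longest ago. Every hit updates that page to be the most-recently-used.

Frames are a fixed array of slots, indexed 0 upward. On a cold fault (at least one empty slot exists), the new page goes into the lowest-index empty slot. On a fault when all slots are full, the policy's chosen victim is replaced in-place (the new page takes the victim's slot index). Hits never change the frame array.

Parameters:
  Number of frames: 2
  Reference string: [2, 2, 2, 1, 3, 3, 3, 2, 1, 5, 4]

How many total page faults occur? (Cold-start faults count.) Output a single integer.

Step 0: ref 2 → FAULT, frames=[2,-]
Step 1: ref 2 → HIT, frames=[2,-]
Step 2: ref 2 → HIT, frames=[2,-]
Step 3: ref 1 → FAULT, frames=[2,1]
Step 4: ref 3 → FAULT (evict 2), frames=[3,1]
Step 5: ref 3 → HIT, frames=[3,1]
Step 6: ref 3 → HIT, frames=[3,1]
Step 7: ref 2 → FAULT (evict 1), frames=[3,2]
Step 8: ref 1 → FAULT (evict 3), frames=[1,2]
Step 9: ref 5 → FAULT (evict 2), frames=[1,5]
Step 10: ref 4 → FAULT (evict 1), frames=[4,5]
Total faults: 7

Answer: 7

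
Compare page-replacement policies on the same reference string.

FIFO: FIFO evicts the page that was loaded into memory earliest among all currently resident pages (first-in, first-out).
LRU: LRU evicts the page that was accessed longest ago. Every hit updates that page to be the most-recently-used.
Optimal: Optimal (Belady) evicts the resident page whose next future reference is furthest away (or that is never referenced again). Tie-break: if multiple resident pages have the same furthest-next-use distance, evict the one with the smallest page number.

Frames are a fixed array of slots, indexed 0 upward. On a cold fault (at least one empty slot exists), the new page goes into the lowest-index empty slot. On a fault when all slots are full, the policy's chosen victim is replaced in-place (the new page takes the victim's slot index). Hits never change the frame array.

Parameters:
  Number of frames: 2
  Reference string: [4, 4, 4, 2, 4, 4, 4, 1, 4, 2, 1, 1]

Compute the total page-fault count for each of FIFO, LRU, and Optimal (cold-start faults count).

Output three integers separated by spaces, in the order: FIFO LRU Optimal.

Answer: 6 5 4

Derivation:
--- FIFO ---
  step 0: ref 4 -> FAULT, frames=[4,-] (faults so far: 1)
  step 1: ref 4 -> HIT, frames=[4,-] (faults so far: 1)
  step 2: ref 4 -> HIT, frames=[4,-] (faults so far: 1)
  step 3: ref 2 -> FAULT, frames=[4,2] (faults so far: 2)
  step 4: ref 4 -> HIT, frames=[4,2] (faults so far: 2)
  step 5: ref 4 -> HIT, frames=[4,2] (faults so far: 2)
  step 6: ref 4 -> HIT, frames=[4,2] (faults so far: 2)
  step 7: ref 1 -> FAULT, evict 4, frames=[1,2] (faults so far: 3)
  step 8: ref 4 -> FAULT, evict 2, frames=[1,4] (faults so far: 4)
  step 9: ref 2 -> FAULT, evict 1, frames=[2,4] (faults so far: 5)
  step 10: ref 1 -> FAULT, evict 4, frames=[2,1] (faults so far: 6)
  step 11: ref 1 -> HIT, frames=[2,1] (faults so far: 6)
  FIFO total faults: 6
--- LRU ---
  step 0: ref 4 -> FAULT, frames=[4,-] (faults so far: 1)
  step 1: ref 4 -> HIT, frames=[4,-] (faults so far: 1)
  step 2: ref 4 -> HIT, frames=[4,-] (faults so far: 1)
  step 3: ref 2 -> FAULT, frames=[4,2] (faults so far: 2)
  step 4: ref 4 -> HIT, frames=[4,2] (faults so far: 2)
  step 5: ref 4 -> HIT, frames=[4,2] (faults so far: 2)
  step 6: ref 4 -> HIT, frames=[4,2] (faults so far: 2)
  step 7: ref 1 -> FAULT, evict 2, frames=[4,1] (faults so far: 3)
  step 8: ref 4 -> HIT, frames=[4,1] (faults so far: 3)
  step 9: ref 2 -> FAULT, evict 1, frames=[4,2] (faults so far: 4)
  step 10: ref 1 -> FAULT, evict 4, frames=[1,2] (faults so far: 5)
  step 11: ref 1 -> HIT, frames=[1,2] (faults so far: 5)
  LRU total faults: 5
--- Optimal ---
  step 0: ref 4 -> FAULT, frames=[4,-] (faults so far: 1)
  step 1: ref 4 -> HIT, frames=[4,-] (faults so far: 1)
  step 2: ref 4 -> HIT, frames=[4,-] (faults so far: 1)
  step 3: ref 2 -> FAULT, frames=[4,2] (faults so far: 2)
  step 4: ref 4 -> HIT, frames=[4,2] (faults so far: 2)
  step 5: ref 4 -> HIT, frames=[4,2] (faults so far: 2)
  step 6: ref 4 -> HIT, frames=[4,2] (faults so far: 2)
  step 7: ref 1 -> FAULT, evict 2, frames=[4,1] (faults so far: 3)
  step 8: ref 4 -> HIT, frames=[4,1] (faults so far: 3)
  step 9: ref 2 -> FAULT, evict 4, frames=[2,1] (faults so far: 4)
  step 10: ref 1 -> HIT, frames=[2,1] (faults so far: 4)
  step 11: ref 1 -> HIT, frames=[2,1] (faults so far: 4)
  Optimal total faults: 4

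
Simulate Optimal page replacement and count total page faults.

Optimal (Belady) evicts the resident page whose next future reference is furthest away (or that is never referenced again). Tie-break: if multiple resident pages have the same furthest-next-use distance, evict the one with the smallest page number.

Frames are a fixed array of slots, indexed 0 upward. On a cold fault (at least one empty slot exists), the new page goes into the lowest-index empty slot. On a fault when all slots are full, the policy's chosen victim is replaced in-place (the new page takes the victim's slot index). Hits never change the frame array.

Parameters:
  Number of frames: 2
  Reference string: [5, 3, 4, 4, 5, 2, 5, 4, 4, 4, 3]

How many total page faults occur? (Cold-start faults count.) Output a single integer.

Answer: 6

Derivation:
Step 0: ref 5 → FAULT, frames=[5,-]
Step 1: ref 3 → FAULT, frames=[5,3]
Step 2: ref 4 → FAULT (evict 3), frames=[5,4]
Step 3: ref 4 → HIT, frames=[5,4]
Step 4: ref 5 → HIT, frames=[5,4]
Step 5: ref 2 → FAULT (evict 4), frames=[5,2]
Step 6: ref 5 → HIT, frames=[5,2]
Step 7: ref 4 → FAULT (evict 2), frames=[5,4]
Step 8: ref 4 → HIT, frames=[5,4]
Step 9: ref 4 → HIT, frames=[5,4]
Step 10: ref 3 → FAULT (evict 4), frames=[5,3]
Total faults: 6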